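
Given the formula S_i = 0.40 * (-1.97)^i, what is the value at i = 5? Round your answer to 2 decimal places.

S_5 = 0.4 * (-1.97)^5 ≈ 0.4 * -29.6709 ≈ -11.87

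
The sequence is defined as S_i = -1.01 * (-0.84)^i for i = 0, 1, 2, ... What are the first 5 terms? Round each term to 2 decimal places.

This is a geometric sequence.
i=0: S_0 = -1.01 * (-0.84)^0 = -1.01
i=1: S_1 = -1.01 * (-0.84)^1 ≈ 0.85
i=2: S_2 = -1.01 * (-0.84)^2 ≈ -0.71
i=3: S_3 = -1.01 * (-0.84)^3 ≈ 0.6
i=4: S_4 = -1.01 * (-0.84)^4 ≈ -0.5
The first 5 terms are: [-1.01, 0.85, -0.71, 0.6, -0.5]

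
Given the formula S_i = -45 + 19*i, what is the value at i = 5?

S_5 = -45 + 19*5 = -45 + 95 = 50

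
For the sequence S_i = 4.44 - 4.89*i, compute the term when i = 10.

S_10 = 4.44 + -4.89*10 = 4.44 + -48.9 = -44.46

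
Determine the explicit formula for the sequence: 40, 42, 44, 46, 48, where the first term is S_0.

Check differences: 42 - 40 = 2
44 - 42 = 2
Common difference d = 2.
First term a = 40.
Formula: S_i = 40 + 2*i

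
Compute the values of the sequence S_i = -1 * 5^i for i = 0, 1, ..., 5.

This is a geometric sequence.
i=0: S_0 = -1 * 5^0 = -1
i=1: S_1 = -1 * 5^1 = -5
i=2: S_2 = -1 * 5^2 = -25
i=3: S_3 = -1 * 5^3 = -125
i=4: S_4 = -1 * 5^4 = -625
i=5: S_5 = -1 * 5^5 = -3125
The first 6 terms are: [-1, -5, -25, -125, -625, -3125]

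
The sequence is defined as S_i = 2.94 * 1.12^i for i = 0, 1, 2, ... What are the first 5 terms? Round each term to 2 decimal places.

This is a geometric sequence.
i=0: S_0 = 2.94 * 1.12^0 = 2.94
i=1: S_1 = 2.94 * 1.12^1 ≈ 3.29
i=2: S_2 = 2.94 * 1.12^2 ≈ 3.69
i=3: S_3 = 2.94 * 1.12^3 ≈ 4.13
i=4: S_4 = 2.94 * 1.12^4 ≈ 4.63
The first 5 terms are: [2.94, 3.29, 3.69, 4.13, 4.63]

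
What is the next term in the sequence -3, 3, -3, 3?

Ratios: 3 / -3 = -1.0
This is a geometric sequence with common ratio r = -1.
Next term = 3 * -1 = -3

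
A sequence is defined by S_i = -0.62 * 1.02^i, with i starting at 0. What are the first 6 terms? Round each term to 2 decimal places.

This is a geometric sequence.
i=0: S_0 = -0.62 * 1.02^0 = -0.62
i=1: S_1 = -0.62 * 1.02^1 ≈ -0.63
i=2: S_2 = -0.62 * 1.02^2 ≈ -0.65
i=3: S_3 = -0.62 * 1.02^3 ≈ -0.66
i=4: S_4 = -0.62 * 1.02^4 ≈ -0.67
i=5: S_5 = -0.62 * 1.02^5 ≈ -0.68
The first 6 terms are: [-0.62, -0.63, -0.65, -0.66, -0.67, -0.68]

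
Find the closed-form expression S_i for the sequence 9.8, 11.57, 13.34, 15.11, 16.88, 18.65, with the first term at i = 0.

Check differences: 11.57 - 9.8 = 1.77
13.34 - 11.57 = 1.77
Common difference d = 1.77.
First term a = 9.8.
Formula: S_i = 9.80 + 1.77*i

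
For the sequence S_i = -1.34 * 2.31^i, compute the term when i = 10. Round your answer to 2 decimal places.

S_10 = -1.34 * 2.31^10 ≈ -1.34 * 4326.3316 ≈ -5797.28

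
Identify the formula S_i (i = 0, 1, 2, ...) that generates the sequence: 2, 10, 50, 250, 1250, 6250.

Check ratios: 10 / 2 = 5.0
Common ratio r = 5.
First term a = 2.
Formula: S_i = 2 * 5^i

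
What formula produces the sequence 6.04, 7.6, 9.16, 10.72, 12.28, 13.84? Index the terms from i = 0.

Check differences: 7.6 - 6.04 = 1.56
9.16 - 7.6 = 1.56
Common difference d = 1.56.
First term a = 6.04.
Formula: S_i = 6.04 + 1.56*i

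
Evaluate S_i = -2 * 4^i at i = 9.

S_9 = -2 * 4^9 = -2 * 262144 = -524288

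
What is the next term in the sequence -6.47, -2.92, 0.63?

Differences: -2.92 - -6.47 = 3.55
This is an arithmetic sequence with common difference d = 3.55.
Next term = 0.63 + 3.55 = 4.18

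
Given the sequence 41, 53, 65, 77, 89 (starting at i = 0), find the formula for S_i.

Check differences: 53 - 41 = 12
65 - 53 = 12
Common difference d = 12.
First term a = 41.
Formula: S_i = 41 + 12*i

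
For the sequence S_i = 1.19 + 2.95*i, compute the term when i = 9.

S_9 = 1.19 + 2.95*9 = 1.19 + 26.55 = 27.74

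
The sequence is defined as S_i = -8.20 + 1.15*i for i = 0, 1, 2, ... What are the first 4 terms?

This is an arithmetic sequence.
i=0: S_0 = -8.2 + 1.15*0 = -8.2
i=1: S_1 = -8.2 + 1.15*1 = -7.05
i=2: S_2 = -8.2 + 1.15*2 = -5.9
i=3: S_3 = -8.2 + 1.15*3 = -4.75
The first 4 terms are: [-8.2, -7.05, -5.9, -4.75]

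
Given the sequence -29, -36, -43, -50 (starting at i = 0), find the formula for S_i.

Check differences: -36 - -29 = -7
-43 - -36 = -7
Common difference d = -7.
First term a = -29.
Formula: S_i = -29 - 7*i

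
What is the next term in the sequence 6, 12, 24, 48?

Ratios: 12 / 6 = 2.0
This is a geometric sequence with common ratio r = 2.
Next term = 48 * 2 = 96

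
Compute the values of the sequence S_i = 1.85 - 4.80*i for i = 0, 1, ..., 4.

This is an arithmetic sequence.
i=0: S_0 = 1.85 + -4.8*0 = 1.85
i=1: S_1 = 1.85 + -4.8*1 = -2.95
i=2: S_2 = 1.85 + -4.8*2 = -7.75
i=3: S_3 = 1.85 + -4.8*3 = -12.55
i=4: S_4 = 1.85 + -4.8*4 = -17.35
The first 5 terms are: [1.85, -2.95, -7.75, -12.55, -17.35]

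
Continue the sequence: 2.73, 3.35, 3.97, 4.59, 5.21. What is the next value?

Differences: 3.35 - 2.73 = 0.62
This is an arithmetic sequence with common difference d = 0.62.
Next term = 5.21 + 0.62 = 5.83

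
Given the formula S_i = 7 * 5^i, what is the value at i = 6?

S_6 = 7 * 5^6 = 7 * 15625 = 109375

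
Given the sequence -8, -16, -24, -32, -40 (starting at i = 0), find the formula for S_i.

Check differences: -16 - -8 = -8
-24 - -16 = -8
Common difference d = -8.
First term a = -8.
Formula: S_i = -8 - 8*i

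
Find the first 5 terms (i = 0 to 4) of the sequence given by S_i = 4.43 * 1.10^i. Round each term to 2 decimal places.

This is a geometric sequence.
i=0: S_0 = 4.43 * 1.1^0 = 4.43
i=1: S_1 = 4.43 * 1.1^1 ≈ 4.87
i=2: S_2 = 4.43 * 1.1^2 ≈ 5.36
i=3: S_3 = 4.43 * 1.1^3 ≈ 5.9
i=4: S_4 = 4.43 * 1.1^4 ≈ 6.49
The first 5 terms are: [4.43, 4.87, 5.36, 5.9, 6.49]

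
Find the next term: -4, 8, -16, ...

Ratios: 8 / -4 = -2.0
This is a geometric sequence with common ratio r = -2.
Next term = -16 * -2 = 32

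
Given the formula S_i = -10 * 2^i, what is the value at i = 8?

S_8 = -10 * 2^8 = -10 * 256 = -2560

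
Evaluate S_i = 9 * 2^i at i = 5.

S_5 = 9 * 2^5 = 9 * 32 = 288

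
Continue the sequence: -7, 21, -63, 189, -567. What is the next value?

Ratios: 21 / -7 = -3.0
This is a geometric sequence with common ratio r = -3.
Next term = -567 * -3 = 1701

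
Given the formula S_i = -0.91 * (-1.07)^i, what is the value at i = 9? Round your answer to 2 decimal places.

S_9 = -0.91 * (-1.07)^9 ≈ -0.91 * -1.8385 ≈ 1.67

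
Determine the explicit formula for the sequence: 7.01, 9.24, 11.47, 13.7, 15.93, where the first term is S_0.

Check differences: 9.24 - 7.01 = 2.23
11.47 - 9.24 = 2.23
Common difference d = 2.23.
First term a = 7.01.
Formula: S_i = 7.01 + 2.23*i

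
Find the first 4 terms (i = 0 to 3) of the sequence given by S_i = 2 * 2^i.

This is a geometric sequence.
i=0: S_0 = 2 * 2^0 = 2
i=1: S_1 = 2 * 2^1 = 4
i=2: S_2 = 2 * 2^2 = 8
i=3: S_3 = 2 * 2^3 = 16
The first 4 terms are: [2, 4, 8, 16]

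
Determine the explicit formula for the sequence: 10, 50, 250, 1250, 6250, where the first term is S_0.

Check ratios: 50 / 10 = 5.0
Common ratio r = 5.
First term a = 10.
Formula: S_i = 10 * 5^i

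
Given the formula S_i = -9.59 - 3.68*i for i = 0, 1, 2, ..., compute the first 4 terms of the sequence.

This is an arithmetic sequence.
i=0: S_0 = -9.59 + -3.68*0 = -9.59
i=1: S_1 = -9.59 + -3.68*1 = -13.27
i=2: S_2 = -9.59 + -3.68*2 = -16.95
i=3: S_3 = -9.59 + -3.68*3 = -20.63
The first 4 terms are: [-9.59, -13.27, -16.95, -20.63]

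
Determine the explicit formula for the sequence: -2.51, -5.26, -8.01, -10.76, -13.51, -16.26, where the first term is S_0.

Check differences: -5.26 - -2.51 = -2.75
-8.01 - -5.26 = -2.75
Common difference d = -2.75.
First term a = -2.51.
Formula: S_i = -2.51 - 2.75*i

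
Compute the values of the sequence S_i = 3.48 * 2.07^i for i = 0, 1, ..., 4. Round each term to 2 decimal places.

This is a geometric sequence.
i=0: S_0 = 3.48 * 2.07^0 = 3.48
i=1: S_1 = 3.48 * 2.07^1 ≈ 7.2
i=2: S_2 = 3.48 * 2.07^2 ≈ 14.91
i=3: S_3 = 3.48 * 2.07^3 ≈ 30.87
i=4: S_4 = 3.48 * 2.07^4 ≈ 63.89
The first 5 terms are: [3.48, 7.2, 14.91, 30.87, 63.89]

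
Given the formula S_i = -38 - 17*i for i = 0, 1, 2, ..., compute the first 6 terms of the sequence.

This is an arithmetic sequence.
i=0: S_0 = -38 + -17*0 = -38
i=1: S_1 = -38 + -17*1 = -55
i=2: S_2 = -38 + -17*2 = -72
i=3: S_3 = -38 + -17*3 = -89
i=4: S_4 = -38 + -17*4 = -106
i=5: S_5 = -38 + -17*5 = -123
The first 6 terms are: [-38, -55, -72, -89, -106, -123]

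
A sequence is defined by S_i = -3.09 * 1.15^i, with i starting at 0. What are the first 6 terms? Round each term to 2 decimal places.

This is a geometric sequence.
i=0: S_0 = -3.09 * 1.15^0 = -3.09
i=1: S_1 = -3.09 * 1.15^1 ≈ -3.55
i=2: S_2 = -3.09 * 1.15^2 ≈ -4.09
i=3: S_3 = -3.09 * 1.15^3 ≈ -4.7
i=4: S_4 = -3.09 * 1.15^4 ≈ -5.4
i=5: S_5 = -3.09 * 1.15^5 ≈ -6.22
The first 6 terms are: [-3.09, -3.55, -4.09, -4.7, -5.4, -6.22]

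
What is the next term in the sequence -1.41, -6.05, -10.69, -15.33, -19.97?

Differences: -6.05 - -1.41 = -4.64
This is an arithmetic sequence with common difference d = -4.64.
Next term = -19.97 + -4.64 = -24.61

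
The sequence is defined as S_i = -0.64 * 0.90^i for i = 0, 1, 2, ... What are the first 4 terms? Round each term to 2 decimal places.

This is a geometric sequence.
i=0: S_0 = -0.64 * 0.9^0 = -0.64
i=1: S_1 = -0.64 * 0.9^1 ≈ -0.58
i=2: S_2 = -0.64 * 0.9^2 ≈ -0.52
i=3: S_3 = -0.64 * 0.9^3 ≈ -0.47
The first 4 terms are: [-0.64, -0.58, -0.52, -0.47]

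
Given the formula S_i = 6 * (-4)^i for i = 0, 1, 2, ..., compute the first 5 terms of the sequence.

This is a geometric sequence.
i=0: S_0 = 6 * (-4)^0 = 6
i=1: S_1 = 6 * (-4)^1 = -24
i=2: S_2 = 6 * (-4)^2 = 96
i=3: S_3 = 6 * (-4)^3 = -384
i=4: S_4 = 6 * (-4)^4 = 1536
The first 5 terms are: [6, -24, 96, -384, 1536]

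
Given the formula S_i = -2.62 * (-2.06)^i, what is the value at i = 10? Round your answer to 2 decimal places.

S_10 = -2.62 * (-2.06)^10 ≈ -2.62 * 1376.1704 ≈ -3605.57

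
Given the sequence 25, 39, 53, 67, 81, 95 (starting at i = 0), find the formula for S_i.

Check differences: 39 - 25 = 14
53 - 39 = 14
Common difference d = 14.
First term a = 25.
Formula: S_i = 25 + 14*i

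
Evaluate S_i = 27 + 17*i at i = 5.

S_5 = 27 + 17*5 = 27 + 85 = 112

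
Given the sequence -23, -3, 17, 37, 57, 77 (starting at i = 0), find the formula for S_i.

Check differences: -3 - -23 = 20
17 - -3 = 20
Common difference d = 20.
First term a = -23.
Formula: S_i = -23 + 20*i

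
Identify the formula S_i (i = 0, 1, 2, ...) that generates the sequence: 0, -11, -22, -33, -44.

Check differences: -11 - 0 = -11
-22 - -11 = -11
Common difference d = -11.
First term a = 0.
Formula: S_i = 0 - 11*i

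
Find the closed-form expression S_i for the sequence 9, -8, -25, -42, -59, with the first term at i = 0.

Check differences: -8 - 9 = -17
-25 - -8 = -17
Common difference d = -17.
First term a = 9.
Formula: S_i = 9 - 17*i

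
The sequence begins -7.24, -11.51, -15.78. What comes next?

Differences: -11.51 - -7.24 = -4.27
This is an arithmetic sequence with common difference d = -4.27.
Next term = -15.78 + -4.27 = -20.05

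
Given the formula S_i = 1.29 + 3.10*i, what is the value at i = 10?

S_10 = 1.29 + 3.1*10 = 1.29 + 31.0 = 32.29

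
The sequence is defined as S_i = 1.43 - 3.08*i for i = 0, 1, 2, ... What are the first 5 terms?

This is an arithmetic sequence.
i=0: S_0 = 1.43 + -3.08*0 = 1.43
i=1: S_1 = 1.43 + -3.08*1 = -1.65
i=2: S_2 = 1.43 + -3.08*2 = -4.73
i=3: S_3 = 1.43 + -3.08*3 = -7.81
i=4: S_4 = 1.43 + -3.08*4 = -10.89
The first 5 terms are: [1.43, -1.65, -4.73, -7.81, -10.89]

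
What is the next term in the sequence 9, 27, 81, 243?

Ratios: 27 / 9 = 3.0
This is a geometric sequence with common ratio r = 3.
Next term = 243 * 3 = 729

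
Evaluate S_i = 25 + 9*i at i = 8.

S_8 = 25 + 9*8 = 25 + 72 = 97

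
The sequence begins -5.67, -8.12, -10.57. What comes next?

Differences: -8.12 - -5.67 = -2.45
This is an arithmetic sequence with common difference d = -2.45.
Next term = -10.57 + -2.45 = -13.02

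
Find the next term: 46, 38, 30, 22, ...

Differences: 38 - 46 = -8
This is an arithmetic sequence with common difference d = -8.
Next term = 22 + -8 = 14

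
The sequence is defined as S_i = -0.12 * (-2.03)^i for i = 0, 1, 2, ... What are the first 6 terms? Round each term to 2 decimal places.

This is a geometric sequence.
i=0: S_0 = -0.12 * (-2.03)^0 = -0.12
i=1: S_1 = -0.12 * (-2.03)^1 ≈ 0.24
i=2: S_2 = -0.12 * (-2.03)^2 ≈ -0.49
i=3: S_3 = -0.12 * (-2.03)^3 ≈ 1.0
i=4: S_4 = -0.12 * (-2.03)^4 ≈ -2.04
i=5: S_5 = -0.12 * (-2.03)^5 ≈ 4.14
The first 6 terms are: [-0.12, 0.24, -0.49, 1.0, -2.04, 4.14]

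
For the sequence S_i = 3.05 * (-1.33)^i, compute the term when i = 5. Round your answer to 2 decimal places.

S_5 = 3.05 * (-1.33)^5 ≈ 3.05 * -4.1616 ≈ -12.69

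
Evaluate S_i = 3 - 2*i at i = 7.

S_7 = 3 + -2*7 = 3 + -14 = -11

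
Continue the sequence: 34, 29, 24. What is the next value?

Differences: 29 - 34 = -5
This is an arithmetic sequence with common difference d = -5.
Next term = 24 + -5 = 19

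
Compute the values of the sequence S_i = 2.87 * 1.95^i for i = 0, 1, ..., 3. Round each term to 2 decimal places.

This is a geometric sequence.
i=0: S_0 = 2.87 * 1.95^0 = 2.87
i=1: S_1 = 2.87 * 1.95^1 ≈ 5.6
i=2: S_2 = 2.87 * 1.95^2 ≈ 10.91
i=3: S_3 = 2.87 * 1.95^3 ≈ 21.28
The first 4 terms are: [2.87, 5.6, 10.91, 21.28]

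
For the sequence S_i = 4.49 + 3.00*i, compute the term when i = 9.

S_9 = 4.49 + 3.0*9 = 4.49 + 27.0 = 31.49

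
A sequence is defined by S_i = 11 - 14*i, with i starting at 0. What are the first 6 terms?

This is an arithmetic sequence.
i=0: S_0 = 11 + -14*0 = 11
i=1: S_1 = 11 + -14*1 = -3
i=2: S_2 = 11 + -14*2 = -17
i=3: S_3 = 11 + -14*3 = -31
i=4: S_4 = 11 + -14*4 = -45
i=5: S_5 = 11 + -14*5 = -59
The first 6 terms are: [11, -3, -17, -31, -45, -59]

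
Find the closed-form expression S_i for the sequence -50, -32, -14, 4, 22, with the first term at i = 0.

Check differences: -32 - -50 = 18
-14 - -32 = 18
Common difference d = 18.
First term a = -50.
Formula: S_i = -50 + 18*i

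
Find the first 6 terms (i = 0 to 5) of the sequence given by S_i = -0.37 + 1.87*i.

This is an arithmetic sequence.
i=0: S_0 = -0.37 + 1.87*0 = -0.37
i=1: S_1 = -0.37 + 1.87*1 = 1.5
i=2: S_2 = -0.37 + 1.87*2 = 3.37
i=3: S_3 = -0.37 + 1.87*3 = 5.24
i=4: S_4 = -0.37 + 1.87*4 = 7.11
i=5: S_5 = -0.37 + 1.87*5 = 8.98
The first 6 terms are: [-0.37, 1.5, 3.37, 5.24, 7.11, 8.98]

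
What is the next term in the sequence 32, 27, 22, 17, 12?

Differences: 27 - 32 = -5
This is an arithmetic sequence with common difference d = -5.
Next term = 12 + -5 = 7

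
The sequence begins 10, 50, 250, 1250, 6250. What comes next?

Ratios: 50 / 10 = 5.0
This is a geometric sequence with common ratio r = 5.
Next term = 6250 * 5 = 31250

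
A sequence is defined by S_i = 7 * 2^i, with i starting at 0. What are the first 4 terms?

This is a geometric sequence.
i=0: S_0 = 7 * 2^0 = 7
i=1: S_1 = 7 * 2^1 = 14
i=2: S_2 = 7 * 2^2 = 28
i=3: S_3 = 7 * 2^3 = 56
The first 4 terms are: [7, 14, 28, 56]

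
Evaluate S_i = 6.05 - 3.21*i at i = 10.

S_10 = 6.05 + -3.21*10 = 6.05 + -32.1 = -26.05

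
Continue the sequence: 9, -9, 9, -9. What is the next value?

Ratios: -9 / 9 = -1.0
This is a geometric sequence with common ratio r = -1.
Next term = -9 * -1 = 9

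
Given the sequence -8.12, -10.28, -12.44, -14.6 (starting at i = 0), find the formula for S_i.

Check differences: -10.28 - -8.12 = -2.16
-12.44 - -10.28 = -2.16
Common difference d = -2.16.
First term a = -8.12.
Formula: S_i = -8.12 - 2.16*i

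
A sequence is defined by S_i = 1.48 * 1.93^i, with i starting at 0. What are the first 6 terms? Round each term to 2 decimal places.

This is a geometric sequence.
i=0: S_0 = 1.48 * 1.93^0 = 1.48
i=1: S_1 = 1.48 * 1.93^1 ≈ 2.86
i=2: S_2 = 1.48 * 1.93^2 ≈ 5.51
i=3: S_3 = 1.48 * 1.93^3 ≈ 10.64
i=4: S_4 = 1.48 * 1.93^4 ≈ 20.53
i=5: S_5 = 1.48 * 1.93^5 ≈ 39.63
The first 6 terms are: [1.48, 2.86, 5.51, 10.64, 20.53, 39.63]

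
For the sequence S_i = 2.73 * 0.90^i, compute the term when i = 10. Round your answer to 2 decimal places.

S_10 = 2.73 * 0.9^10 ≈ 2.73 * 0.3487 ≈ 0.95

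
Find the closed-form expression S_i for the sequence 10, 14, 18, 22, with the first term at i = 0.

Check differences: 14 - 10 = 4
18 - 14 = 4
Common difference d = 4.
First term a = 10.
Formula: S_i = 10 + 4*i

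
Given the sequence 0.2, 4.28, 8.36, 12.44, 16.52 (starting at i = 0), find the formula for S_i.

Check differences: 4.28 - 0.2 = 4.08
8.36 - 4.28 = 4.08
Common difference d = 4.08.
First term a = 0.2.
Formula: S_i = 0.20 + 4.08*i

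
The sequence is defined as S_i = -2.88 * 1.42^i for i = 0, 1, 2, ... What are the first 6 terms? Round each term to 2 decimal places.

This is a geometric sequence.
i=0: S_0 = -2.88 * 1.42^0 = -2.88
i=1: S_1 = -2.88 * 1.42^1 ≈ -4.09
i=2: S_2 = -2.88 * 1.42^2 ≈ -5.81
i=3: S_3 = -2.88 * 1.42^3 ≈ -8.25
i=4: S_4 = -2.88 * 1.42^4 ≈ -11.71
i=5: S_5 = -2.88 * 1.42^5 ≈ -16.63
The first 6 terms are: [-2.88, -4.09, -5.81, -8.25, -11.71, -16.63]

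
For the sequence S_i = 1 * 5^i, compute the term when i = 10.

S_10 = 1 * 5^10 = 1 * 9765625 = 9765625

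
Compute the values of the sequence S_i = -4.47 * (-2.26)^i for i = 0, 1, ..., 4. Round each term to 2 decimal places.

This is a geometric sequence.
i=0: S_0 = -4.47 * (-2.26)^0 = -4.47
i=1: S_1 = -4.47 * (-2.26)^1 ≈ 10.1
i=2: S_2 = -4.47 * (-2.26)^2 ≈ -22.83
i=3: S_3 = -4.47 * (-2.26)^3 ≈ 51.6
i=4: S_4 = -4.47 * (-2.26)^4 ≈ -116.61
The first 5 terms are: [-4.47, 10.1, -22.83, 51.6, -116.61]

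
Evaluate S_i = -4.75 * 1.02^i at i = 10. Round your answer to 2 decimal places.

S_10 = -4.75 * 1.02^10 ≈ -4.75 * 1.219 ≈ -5.79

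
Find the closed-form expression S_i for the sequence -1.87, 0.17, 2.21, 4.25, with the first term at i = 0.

Check differences: 0.17 - -1.87 = 2.04
2.21 - 0.17 = 2.04
Common difference d = 2.04.
First term a = -1.87.
Formula: S_i = -1.87 + 2.04*i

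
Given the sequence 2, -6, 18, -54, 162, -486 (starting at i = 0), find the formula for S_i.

Check ratios: -6 / 2 = -3.0
Common ratio r = -3.
First term a = 2.
Formula: S_i = 2 * (-3)^i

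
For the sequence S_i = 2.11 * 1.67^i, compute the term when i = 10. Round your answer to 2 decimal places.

S_10 = 2.11 * 1.67^10 ≈ 2.11 * 168.7193 ≈ 356.0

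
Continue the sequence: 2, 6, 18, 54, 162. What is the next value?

Ratios: 6 / 2 = 3.0
This is a geometric sequence with common ratio r = 3.
Next term = 162 * 3 = 486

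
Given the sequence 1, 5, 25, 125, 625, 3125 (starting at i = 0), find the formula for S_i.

Check ratios: 5 / 1 = 5.0
Common ratio r = 5.
First term a = 1.
Formula: S_i = 1 * 5^i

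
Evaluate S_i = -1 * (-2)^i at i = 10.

S_10 = -1 * (-2)^10 = -1 * 1024 = -1024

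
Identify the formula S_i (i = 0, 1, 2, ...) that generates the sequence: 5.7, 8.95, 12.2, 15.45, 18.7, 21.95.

Check differences: 8.95 - 5.7 = 3.25
12.2 - 8.95 = 3.25
Common difference d = 3.25.
First term a = 5.7.
Formula: S_i = 5.70 + 3.25*i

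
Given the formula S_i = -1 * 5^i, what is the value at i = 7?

S_7 = -1 * 5^7 = -1 * 78125 = -78125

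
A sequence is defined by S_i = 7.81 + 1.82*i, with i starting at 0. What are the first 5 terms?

This is an arithmetic sequence.
i=0: S_0 = 7.81 + 1.82*0 = 7.81
i=1: S_1 = 7.81 + 1.82*1 = 9.63
i=2: S_2 = 7.81 + 1.82*2 = 11.45
i=3: S_3 = 7.81 + 1.82*3 = 13.27
i=4: S_4 = 7.81 + 1.82*4 = 15.09
The first 5 terms are: [7.81, 9.63, 11.45, 13.27, 15.09]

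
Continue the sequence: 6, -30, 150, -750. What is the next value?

Ratios: -30 / 6 = -5.0
This is a geometric sequence with common ratio r = -5.
Next term = -750 * -5 = 3750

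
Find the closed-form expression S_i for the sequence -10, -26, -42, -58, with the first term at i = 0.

Check differences: -26 - -10 = -16
-42 - -26 = -16
Common difference d = -16.
First term a = -10.
Formula: S_i = -10 - 16*i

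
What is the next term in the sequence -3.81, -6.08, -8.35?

Differences: -6.08 - -3.81 = -2.27
This is an arithmetic sequence with common difference d = -2.27.
Next term = -8.35 + -2.27 = -10.62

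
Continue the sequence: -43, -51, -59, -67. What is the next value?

Differences: -51 - -43 = -8
This is an arithmetic sequence with common difference d = -8.
Next term = -67 + -8 = -75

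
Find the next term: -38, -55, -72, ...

Differences: -55 - -38 = -17
This is an arithmetic sequence with common difference d = -17.
Next term = -72 + -17 = -89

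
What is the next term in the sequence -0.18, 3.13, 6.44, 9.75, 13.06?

Differences: 3.13 - -0.18 = 3.31
This is an arithmetic sequence with common difference d = 3.31.
Next term = 13.06 + 3.31 = 16.37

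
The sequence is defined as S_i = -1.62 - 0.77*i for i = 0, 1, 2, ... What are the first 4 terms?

This is an arithmetic sequence.
i=0: S_0 = -1.62 + -0.77*0 = -1.62
i=1: S_1 = -1.62 + -0.77*1 = -2.39
i=2: S_2 = -1.62 + -0.77*2 = -3.16
i=3: S_3 = -1.62 + -0.77*3 = -3.93
The first 4 terms are: [-1.62, -2.39, -3.16, -3.93]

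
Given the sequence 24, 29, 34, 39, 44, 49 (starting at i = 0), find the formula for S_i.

Check differences: 29 - 24 = 5
34 - 29 = 5
Common difference d = 5.
First term a = 24.
Formula: S_i = 24 + 5*i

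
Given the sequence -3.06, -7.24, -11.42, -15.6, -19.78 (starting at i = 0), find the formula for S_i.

Check differences: -7.24 - -3.06 = -4.18
-11.42 - -7.24 = -4.18
Common difference d = -4.18.
First term a = -3.06.
Formula: S_i = -3.06 - 4.18*i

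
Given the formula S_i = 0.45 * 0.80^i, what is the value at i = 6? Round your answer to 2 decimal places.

S_6 = 0.45 * 0.8^6 ≈ 0.45 * 0.2621 ≈ 0.12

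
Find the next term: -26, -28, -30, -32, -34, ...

Differences: -28 - -26 = -2
This is an arithmetic sequence with common difference d = -2.
Next term = -34 + -2 = -36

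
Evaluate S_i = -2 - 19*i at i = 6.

S_6 = -2 + -19*6 = -2 + -114 = -116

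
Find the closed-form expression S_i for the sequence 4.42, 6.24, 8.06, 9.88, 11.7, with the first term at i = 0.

Check differences: 6.24 - 4.42 = 1.82
8.06 - 6.24 = 1.82
Common difference d = 1.82.
First term a = 4.42.
Formula: S_i = 4.42 + 1.82*i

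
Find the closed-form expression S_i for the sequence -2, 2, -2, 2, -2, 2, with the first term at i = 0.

Check ratios: 2 / -2 = -1.0
Common ratio r = -1.
First term a = -2.
Formula: S_i = -2 * (-1)^i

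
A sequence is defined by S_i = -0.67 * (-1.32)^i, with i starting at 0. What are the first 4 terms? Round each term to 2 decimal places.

This is a geometric sequence.
i=0: S_0 = -0.67 * (-1.32)^0 = -0.67
i=1: S_1 = -0.67 * (-1.32)^1 ≈ 0.88
i=2: S_2 = -0.67 * (-1.32)^2 ≈ -1.17
i=3: S_3 = -0.67 * (-1.32)^3 ≈ 1.54
The first 4 terms are: [-0.67, 0.88, -1.17, 1.54]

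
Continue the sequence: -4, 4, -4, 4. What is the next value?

Ratios: 4 / -4 = -1.0
This is a geometric sequence with common ratio r = -1.
Next term = 4 * -1 = -4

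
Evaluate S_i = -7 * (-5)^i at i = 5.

S_5 = -7 * (-5)^5 = -7 * -3125 = 21875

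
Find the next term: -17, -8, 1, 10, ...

Differences: -8 - -17 = 9
This is an arithmetic sequence with common difference d = 9.
Next term = 10 + 9 = 19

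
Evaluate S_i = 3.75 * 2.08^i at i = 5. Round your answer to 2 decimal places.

S_5 = 3.75 * 2.08^5 ≈ 3.75 * 38.9329 ≈ 146.0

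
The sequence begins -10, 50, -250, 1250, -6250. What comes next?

Ratios: 50 / -10 = -5.0
This is a geometric sequence with common ratio r = -5.
Next term = -6250 * -5 = 31250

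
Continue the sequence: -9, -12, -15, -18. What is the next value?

Differences: -12 - -9 = -3
This is an arithmetic sequence with common difference d = -3.
Next term = -18 + -3 = -21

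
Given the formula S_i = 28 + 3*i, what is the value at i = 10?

S_10 = 28 + 3*10 = 28 + 30 = 58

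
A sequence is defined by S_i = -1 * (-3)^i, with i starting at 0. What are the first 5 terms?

This is a geometric sequence.
i=0: S_0 = -1 * (-3)^0 = -1
i=1: S_1 = -1 * (-3)^1 = 3
i=2: S_2 = -1 * (-3)^2 = -9
i=3: S_3 = -1 * (-3)^3 = 27
i=4: S_4 = -1 * (-3)^4 = -81
The first 5 terms are: [-1, 3, -9, 27, -81]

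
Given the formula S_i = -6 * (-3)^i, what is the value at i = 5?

S_5 = -6 * (-3)^5 = -6 * -243 = 1458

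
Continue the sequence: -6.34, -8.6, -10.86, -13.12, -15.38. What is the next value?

Differences: -8.6 - -6.34 = -2.26
This is an arithmetic sequence with common difference d = -2.26.
Next term = -15.38 + -2.26 = -17.64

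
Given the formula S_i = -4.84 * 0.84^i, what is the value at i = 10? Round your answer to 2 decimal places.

S_10 = -4.84 * 0.84^10 ≈ -4.84 * 0.1749 ≈ -0.85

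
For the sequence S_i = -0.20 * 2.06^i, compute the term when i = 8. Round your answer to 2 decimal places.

S_8 = -0.2 * 2.06^8 ≈ -0.2 * 324.2931 ≈ -64.86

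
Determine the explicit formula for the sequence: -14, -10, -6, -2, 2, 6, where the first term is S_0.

Check differences: -10 - -14 = 4
-6 - -10 = 4
Common difference d = 4.
First term a = -14.
Formula: S_i = -14 + 4*i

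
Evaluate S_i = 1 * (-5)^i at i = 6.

S_6 = 1 * (-5)^6 = 1 * 15625 = 15625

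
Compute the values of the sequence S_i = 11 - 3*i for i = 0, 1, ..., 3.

This is an arithmetic sequence.
i=0: S_0 = 11 + -3*0 = 11
i=1: S_1 = 11 + -3*1 = 8
i=2: S_2 = 11 + -3*2 = 5
i=3: S_3 = 11 + -3*3 = 2
The first 4 terms are: [11, 8, 5, 2]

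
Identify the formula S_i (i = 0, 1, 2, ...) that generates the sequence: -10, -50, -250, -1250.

Check ratios: -50 / -10 = 5.0
Common ratio r = 5.
First term a = -10.
Formula: S_i = -10 * 5^i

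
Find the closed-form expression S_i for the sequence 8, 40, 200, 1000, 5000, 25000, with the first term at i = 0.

Check ratios: 40 / 8 = 5.0
Common ratio r = 5.
First term a = 8.
Formula: S_i = 8 * 5^i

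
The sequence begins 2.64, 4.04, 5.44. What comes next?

Differences: 4.04 - 2.64 = 1.4
This is an arithmetic sequence with common difference d = 1.4.
Next term = 5.44 + 1.4 = 6.84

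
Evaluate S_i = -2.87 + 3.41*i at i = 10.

S_10 = -2.87 + 3.41*10 = -2.87 + 34.1 = 31.23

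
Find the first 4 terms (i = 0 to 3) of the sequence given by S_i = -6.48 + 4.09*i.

This is an arithmetic sequence.
i=0: S_0 = -6.48 + 4.09*0 = -6.48
i=1: S_1 = -6.48 + 4.09*1 = -2.39
i=2: S_2 = -6.48 + 4.09*2 = 1.7
i=3: S_3 = -6.48 + 4.09*3 = 5.79
The first 4 terms are: [-6.48, -2.39, 1.7, 5.79]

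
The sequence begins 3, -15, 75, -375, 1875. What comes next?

Ratios: -15 / 3 = -5.0
This is a geometric sequence with common ratio r = -5.
Next term = 1875 * -5 = -9375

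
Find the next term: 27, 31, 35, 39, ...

Differences: 31 - 27 = 4
This is an arithmetic sequence with common difference d = 4.
Next term = 39 + 4 = 43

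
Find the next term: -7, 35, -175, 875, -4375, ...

Ratios: 35 / -7 = -5.0
This is a geometric sequence with common ratio r = -5.
Next term = -4375 * -5 = 21875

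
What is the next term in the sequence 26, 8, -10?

Differences: 8 - 26 = -18
This is an arithmetic sequence with common difference d = -18.
Next term = -10 + -18 = -28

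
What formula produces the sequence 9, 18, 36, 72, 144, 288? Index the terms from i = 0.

Check ratios: 18 / 9 = 2.0
Common ratio r = 2.
First term a = 9.
Formula: S_i = 9 * 2^i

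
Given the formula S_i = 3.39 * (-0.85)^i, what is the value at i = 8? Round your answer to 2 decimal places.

S_8 = 3.39 * (-0.85)^8 ≈ 3.39 * 0.2725 ≈ 0.92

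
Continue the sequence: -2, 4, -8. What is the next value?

Ratios: 4 / -2 = -2.0
This is a geometric sequence with common ratio r = -2.
Next term = -8 * -2 = 16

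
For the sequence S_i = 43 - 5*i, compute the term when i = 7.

S_7 = 43 + -5*7 = 43 + -35 = 8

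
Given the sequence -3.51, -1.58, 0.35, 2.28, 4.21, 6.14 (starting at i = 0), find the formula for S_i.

Check differences: -1.58 - -3.51 = 1.93
0.35 - -1.58 = 1.93
Common difference d = 1.93.
First term a = -3.51.
Formula: S_i = -3.51 + 1.93*i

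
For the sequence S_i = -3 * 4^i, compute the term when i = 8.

S_8 = -3 * 4^8 = -3 * 65536 = -196608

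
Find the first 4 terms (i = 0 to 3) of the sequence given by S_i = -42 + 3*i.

This is an arithmetic sequence.
i=0: S_0 = -42 + 3*0 = -42
i=1: S_1 = -42 + 3*1 = -39
i=2: S_2 = -42 + 3*2 = -36
i=3: S_3 = -42 + 3*3 = -33
The first 4 terms are: [-42, -39, -36, -33]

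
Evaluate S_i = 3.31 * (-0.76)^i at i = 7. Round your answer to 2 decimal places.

S_7 = 3.31 * (-0.76)^7 ≈ 3.31 * -0.1465 ≈ -0.48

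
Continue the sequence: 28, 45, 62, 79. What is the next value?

Differences: 45 - 28 = 17
This is an arithmetic sequence with common difference d = 17.
Next term = 79 + 17 = 96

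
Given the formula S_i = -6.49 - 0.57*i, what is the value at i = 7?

S_7 = -6.49 + -0.57*7 = -6.49 + -3.99 = -10.48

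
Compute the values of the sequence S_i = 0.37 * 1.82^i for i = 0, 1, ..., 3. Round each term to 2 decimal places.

This is a geometric sequence.
i=0: S_0 = 0.37 * 1.82^0 = 0.37
i=1: S_1 = 0.37 * 1.82^1 ≈ 0.67
i=2: S_2 = 0.37 * 1.82^2 ≈ 1.23
i=3: S_3 = 0.37 * 1.82^3 ≈ 2.23
The first 4 terms are: [0.37, 0.67, 1.23, 2.23]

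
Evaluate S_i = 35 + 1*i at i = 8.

S_8 = 35 + 1*8 = 35 + 8 = 43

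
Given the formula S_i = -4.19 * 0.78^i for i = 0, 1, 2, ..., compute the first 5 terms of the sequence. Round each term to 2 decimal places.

This is a geometric sequence.
i=0: S_0 = -4.19 * 0.78^0 = -4.19
i=1: S_1 = -4.19 * 0.78^1 ≈ -3.27
i=2: S_2 = -4.19 * 0.78^2 ≈ -2.55
i=3: S_3 = -4.19 * 0.78^3 ≈ -1.99
i=4: S_4 = -4.19 * 0.78^4 ≈ -1.55
The first 5 terms are: [-4.19, -3.27, -2.55, -1.99, -1.55]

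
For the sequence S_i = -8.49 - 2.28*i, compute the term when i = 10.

S_10 = -8.49 + -2.28*10 = -8.49 + -22.8 = -31.29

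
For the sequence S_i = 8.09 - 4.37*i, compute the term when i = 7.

S_7 = 8.09 + -4.37*7 = 8.09 + -30.59 = -22.5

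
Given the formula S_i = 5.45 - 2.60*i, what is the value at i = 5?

S_5 = 5.45 + -2.6*5 = 5.45 + -13.0 = -7.55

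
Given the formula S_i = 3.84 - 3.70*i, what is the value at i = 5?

S_5 = 3.84 + -3.7*5 = 3.84 + -18.5 = -14.66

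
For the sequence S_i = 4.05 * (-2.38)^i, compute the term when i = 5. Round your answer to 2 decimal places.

S_5 = 4.05 * (-2.38)^5 ≈ 4.05 * -76.3633 ≈ -309.27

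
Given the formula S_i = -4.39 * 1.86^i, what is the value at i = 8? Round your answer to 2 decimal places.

S_8 = -4.39 * 1.86^8 ≈ -4.39 * 143.2529 ≈ -628.88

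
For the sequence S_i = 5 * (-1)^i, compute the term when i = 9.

S_9 = 5 * (-1)^9 = 5 * -1 = -5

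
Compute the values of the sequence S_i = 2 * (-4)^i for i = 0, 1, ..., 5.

This is a geometric sequence.
i=0: S_0 = 2 * (-4)^0 = 2
i=1: S_1 = 2 * (-4)^1 = -8
i=2: S_2 = 2 * (-4)^2 = 32
i=3: S_3 = 2 * (-4)^3 = -128
i=4: S_4 = 2 * (-4)^4 = 512
i=5: S_5 = 2 * (-4)^5 = -2048
The first 6 terms are: [2, -8, 32, -128, 512, -2048]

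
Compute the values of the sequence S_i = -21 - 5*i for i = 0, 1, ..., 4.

This is an arithmetic sequence.
i=0: S_0 = -21 + -5*0 = -21
i=1: S_1 = -21 + -5*1 = -26
i=2: S_2 = -21 + -5*2 = -31
i=3: S_3 = -21 + -5*3 = -36
i=4: S_4 = -21 + -5*4 = -41
The first 5 terms are: [-21, -26, -31, -36, -41]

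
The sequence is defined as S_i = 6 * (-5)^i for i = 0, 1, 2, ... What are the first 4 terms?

This is a geometric sequence.
i=0: S_0 = 6 * (-5)^0 = 6
i=1: S_1 = 6 * (-5)^1 = -30
i=2: S_2 = 6 * (-5)^2 = 150
i=3: S_3 = 6 * (-5)^3 = -750
The first 4 terms are: [6, -30, 150, -750]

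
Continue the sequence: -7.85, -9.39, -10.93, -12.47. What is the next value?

Differences: -9.39 - -7.85 = -1.54
This is an arithmetic sequence with common difference d = -1.54.
Next term = -12.47 + -1.54 = -14.01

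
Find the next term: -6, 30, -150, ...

Ratios: 30 / -6 = -5.0
This is a geometric sequence with common ratio r = -5.
Next term = -150 * -5 = 750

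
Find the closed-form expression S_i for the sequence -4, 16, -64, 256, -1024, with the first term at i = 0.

Check ratios: 16 / -4 = -4.0
Common ratio r = -4.
First term a = -4.
Formula: S_i = -4 * (-4)^i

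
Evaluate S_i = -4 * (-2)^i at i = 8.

S_8 = -4 * (-2)^8 = -4 * 256 = -1024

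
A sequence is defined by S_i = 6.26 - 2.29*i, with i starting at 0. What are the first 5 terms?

This is an arithmetic sequence.
i=0: S_0 = 6.26 + -2.29*0 = 6.26
i=1: S_1 = 6.26 + -2.29*1 = 3.97
i=2: S_2 = 6.26 + -2.29*2 = 1.68
i=3: S_3 = 6.26 + -2.29*3 = -0.61
i=4: S_4 = 6.26 + -2.29*4 = -2.9
The first 5 terms are: [6.26, 3.97, 1.68, -0.61, -2.9]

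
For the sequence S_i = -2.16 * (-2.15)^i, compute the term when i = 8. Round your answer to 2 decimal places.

S_8 = -2.16 * (-2.15)^8 ≈ -2.16 * 456.5703 ≈ -986.19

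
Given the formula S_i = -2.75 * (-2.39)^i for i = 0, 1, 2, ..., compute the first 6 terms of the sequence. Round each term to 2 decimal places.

This is a geometric sequence.
i=0: S_0 = -2.75 * (-2.39)^0 = -2.75
i=1: S_1 = -2.75 * (-2.39)^1 ≈ 6.57
i=2: S_2 = -2.75 * (-2.39)^2 ≈ -15.71
i=3: S_3 = -2.75 * (-2.39)^3 ≈ 37.54
i=4: S_4 = -2.75 * (-2.39)^4 ≈ -89.73
i=5: S_5 = -2.75 * (-2.39)^5 ≈ 214.45
The first 6 terms are: [-2.75, 6.57, -15.71, 37.54, -89.73, 214.45]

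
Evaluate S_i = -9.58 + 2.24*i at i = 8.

S_8 = -9.58 + 2.24*8 = -9.58 + 17.92 = 8.34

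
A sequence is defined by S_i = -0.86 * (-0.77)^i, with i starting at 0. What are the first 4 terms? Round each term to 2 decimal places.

This is a geometric sequence.
i=0: S_0 = -0.86 * (-0.77)^0 = -0.86
i=1: S_1 = -0.86 * (-0.77)^1 ≈ 0.66
i=2: S_2 = -0.86 * (-0.77)^2 ≈ -0.51
i=3: S_3 = -0.86 * (-0.77)^3 ≈ 0.39
The first 4 terms are: [-0.86, 0.66, -0.51, 0.39]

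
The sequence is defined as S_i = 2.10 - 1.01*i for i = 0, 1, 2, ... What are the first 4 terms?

This is an arithmetic sequence.
i=0: S_0 = 2.1 + -1.01*0 = 2.1
i=1: S_1 = 2.1 + -1.01*1 = 1.09
i=2: S_2 = 2.1 + -1.01*2 = 0.08
i=3: S_3 = 2.1 + -1.01*3 = -0.93
The first 4 terms are: [2.1, 1.09, 0.08, -0.93]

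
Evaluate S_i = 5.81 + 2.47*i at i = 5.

S_5 = 5.81 + 2.47*5 = 5.81 + 12.35 = 18.16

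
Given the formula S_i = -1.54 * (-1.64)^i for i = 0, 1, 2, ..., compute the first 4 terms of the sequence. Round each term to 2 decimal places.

This is a geometric sequence.
i=0: S_0 = -1.54 * (-1.64)^0 = -1.54
i=1: S_1 = -1.54 * (-1.64)^1 ≈ 2.53
i=2: S_2 = -1.54 * (-1.64)^2 ≈ -4.14
i=3: S_3 = -1.54 * (-1.64)^3 ≈ 6.79
The first 4 terms are: [-1.54, 2.53, -4.14, 6.79]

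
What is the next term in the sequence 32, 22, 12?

Differences: 22 - 32 = -10
This is an arithmetic sequence with common difference d = -10.
Next term = 12 + -10 = 2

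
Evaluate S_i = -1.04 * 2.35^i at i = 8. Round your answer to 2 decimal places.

S_8 = -1.04 * 2.35^8 ≈ -1.04 * 930.1284 ≈ -967.33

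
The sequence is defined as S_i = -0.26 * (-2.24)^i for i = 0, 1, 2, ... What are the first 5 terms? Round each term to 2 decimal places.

This is a geometric sequence.
i=0: S_0 = -0.26 * (-2.24)^0 = -0.26
i=1: S_1 = -0.26 * (-2.24)^1 ≈ 0.58
i=2: S_2 = -0.26 * (-2.24)^2 ≈ -1.3
i=3: S_3 = -0.26 * (-2.24)^3 ≈ 2.92
i=4: S_4 = -0.26 * (-2.24)^4 ≈ -6.55
The first 5 terms are: [-0.26, 0.58, -1.3, 2.92, -6.55]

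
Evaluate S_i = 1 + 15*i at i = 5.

S_5 = 1 + 15*5 = 1 + 75 = 76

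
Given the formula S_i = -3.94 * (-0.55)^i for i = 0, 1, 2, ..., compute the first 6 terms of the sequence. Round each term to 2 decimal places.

This is a geometric sequence.
i=0: S_0 = -3.94 * (-0.55)^0 = -3.94
i=1: S_1 = -3.94 * (-0.55)^1 ≈ 2.17
i=2: S_2 = -3.94 * (-0.55)^2 ≈ -1.19
i=3: S_3 = -3.94 * (-0.55)^3 ≈ 0.66
i=4: S_4 = -3.94 * (-0.55)^4 ≈ -0.36
i=5: S_5 = -3.94 * (-0.55)^5 ≈ 0.2
The first 6 terms are: [-3.94, 2.17, -1.19, 0.66, -0.36, 0.2]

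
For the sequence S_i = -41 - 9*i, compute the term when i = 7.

S_7 = -41 + -9*7 = -41 + -63 = -104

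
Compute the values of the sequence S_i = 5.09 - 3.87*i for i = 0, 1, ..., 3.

This is an arithmetic sequence.
i=0: S_0 = 5.09 + -3.87*0 = 5.09
i=1: S_1 = 5.09 + -3.87*1 = 1.22
i=2: S_2 = 5.09 + -3.87*2 = -2.65
i=3: S_3 = 5.09 + -3.87*3 = -6.52
The first 4 terms are: [5.09, 1.22, -2.65, -6.52]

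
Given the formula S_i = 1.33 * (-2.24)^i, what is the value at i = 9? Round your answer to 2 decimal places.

S_9 = 1.33 * (-2.24)^9 ≈ 1.33 * -1419.8163 ≈ -1888.36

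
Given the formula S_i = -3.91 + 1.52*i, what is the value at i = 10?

S_10 = -3.91 + 1.52*10 = -3.91 + 15.2 = 11.29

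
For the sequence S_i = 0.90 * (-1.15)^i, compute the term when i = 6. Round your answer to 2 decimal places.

S_6 = 0.9 * (-1.15)^6 ≈ 0.9 * 2.3131 ≈ 2.08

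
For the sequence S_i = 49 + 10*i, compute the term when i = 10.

S_10 = 49 + 10*10 = 49 + 100 = 149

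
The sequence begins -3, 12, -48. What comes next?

Ratios: 12 / -3 = -4.0
This is a geometric sequence with common ratio r = -4.
Next term = -48 * -4 = 192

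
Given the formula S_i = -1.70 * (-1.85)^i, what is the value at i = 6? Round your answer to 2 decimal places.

S_6 = -1.7 * (-1.85)^6 ≈ -1.7 * 40.0895 ≈ -68.15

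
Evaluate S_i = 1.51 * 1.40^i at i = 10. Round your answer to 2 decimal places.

S_10 = 1.51 * 1.4^10 ≈ 1.51 * 28.9255 ≈ 43.68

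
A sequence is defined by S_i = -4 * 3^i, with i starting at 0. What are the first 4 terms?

This is a geometric sequence.
i=0: S_0 = -4 * 3^0 = -4
i=1: S_1 = -4 * 3^1 = -12
i=2: S_2 = -4 * 3^2 = -36
i=3: S_3 = -4 * 3^3 = -108
The first 4 terms are: [-4, -12, -36, -108]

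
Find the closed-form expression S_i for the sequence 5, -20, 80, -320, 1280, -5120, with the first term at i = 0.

Check ratios: -20 / 5 = -4.0
Common ratio r = -4.
First term a = 5.
Formula: S_i = 5 * (-4)^i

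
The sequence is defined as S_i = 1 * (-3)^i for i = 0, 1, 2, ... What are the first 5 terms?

This is a geometric sequence.
i=0: S_0 = 1 * (-3)^0 = 1
i=1: S_1 = 1 * (-3)^1 = -3
i=2: S_2 = 1 * (-3)^2 = 9
i=3: S_3 = 1 * (-3)^3 = -27
i=4: S_4 = 1 * (-3)^4 = 81
The first 5 terms are: [1, -3, 9, -27, 81]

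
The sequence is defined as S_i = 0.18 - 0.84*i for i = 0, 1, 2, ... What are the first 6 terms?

This is an arithmetic sequence.
i=0: S_0 = 0.18 + -0.84*0 = 0.18
i=1: S_1 = 0.18 + -0.84*1 = -0.66
i=2: S_2 = 0.18 + -0.84*2 = -1.5
i=3: S_3 = 0.18 + -0.84*3 = -2.34
i=4: S_4 = 0.18 + -0.84*4 = -3.18
i=5: S_5 = 0.18 + -0.84*5 = -4.02
The first 6 terms are: [0.18, -0.66, -1.5, -2.34, -3.18, -4.02]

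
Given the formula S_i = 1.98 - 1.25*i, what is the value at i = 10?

S_10 = 1.98 + -1.25*10 = 1.98 + -12.5 = -10.52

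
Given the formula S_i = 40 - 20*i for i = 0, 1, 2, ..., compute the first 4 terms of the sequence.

This is an arithmetic sequence.
i=0: S_0 = 40 + -20*0 = 40
i=1: S_1 = 40 + -20*1 = 20
i=2: S_2 = 40 + -20*2 = 0
i=3: S_3 = 40 + -20*3 = -20
The first 4 terms are: [40, 20, 0, -20]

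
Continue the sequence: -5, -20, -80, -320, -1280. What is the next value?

Ratios: -20 / -5 = 4.0
This is a geometric sequence with common ratio r = 4.
Next term = -1280 * 4 = -5120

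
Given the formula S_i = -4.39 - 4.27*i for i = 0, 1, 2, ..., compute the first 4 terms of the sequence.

This is an arithmetic sequence.
i=0: S_0 = -4.39 + -4.27*0 = -4.39
i=1: S_1 = -4.39 + -4.27*1 = -8.66
i=2: S_2 = -4.39 + -4.27*2 = -12.93
i=3: S_3 = -4.39 + -4.27*3 = -17.2
The first 4 terms are: [-4.39, -8.66, -12.93, -17.2]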